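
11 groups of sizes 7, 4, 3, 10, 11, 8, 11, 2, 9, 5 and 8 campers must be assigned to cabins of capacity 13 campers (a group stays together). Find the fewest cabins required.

7

Total = 11 + 11 + 10 + 9 + 8 + 8 + 7 + 5 + 4 + 3 + 2 = 78 campers.
Lower bound: ⌈78/13⌉ = 6 cabins.
Also, 7 groups each exceed 13/2 campers, and no two of those can share a cabin, so at least 7 cabins are needed.
A packing using 7 cabins:
  cabin 1: 11 + 2 = 13
  cabin 2: 11 = 11
  cabin 3: 10 + 3 = 13
  cabin 4: 9 + 4 = 13
  cabin 5: 8 + 5 = 13
  cabin 6: 8 = 8
  cabin 7: 7 = 7
This matches the lower bound, so 7 is optimal.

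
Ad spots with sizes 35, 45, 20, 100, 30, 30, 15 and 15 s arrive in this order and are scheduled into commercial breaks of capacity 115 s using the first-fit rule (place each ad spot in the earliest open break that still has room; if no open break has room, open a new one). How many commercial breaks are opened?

3

  35 → break 1 (new)  [load 35/115]
  45 → break 1  [load 80/115]
  20 → break 1  [load 100/115]
  100 → break 2 (new)  [load 100/115]
  30 → break 3 (new)  [load 30/115]
  30 → break 3  [load 60/115]
  15 → break 1  [load 115/115]
  15 → break 2  [load 115/115]
3 commercial breaks opened.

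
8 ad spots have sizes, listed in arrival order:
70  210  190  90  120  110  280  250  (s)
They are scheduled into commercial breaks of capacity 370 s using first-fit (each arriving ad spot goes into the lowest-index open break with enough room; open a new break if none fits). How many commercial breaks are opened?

  70 → break 1 (new)  [load 70/370]
  210 → break 1  [load 280/370]
  190 → break 2 (new)  [load 190/370]
  90 → break 1  [load 370/370]
  120 → break 2  [load 310/370]
  110 → break 3 (new)  [load 110/370]
  280 → break 4 (new)  [load 280/370]
  250 → break 3  [load 360/370]
4 commercial breaks opened.

4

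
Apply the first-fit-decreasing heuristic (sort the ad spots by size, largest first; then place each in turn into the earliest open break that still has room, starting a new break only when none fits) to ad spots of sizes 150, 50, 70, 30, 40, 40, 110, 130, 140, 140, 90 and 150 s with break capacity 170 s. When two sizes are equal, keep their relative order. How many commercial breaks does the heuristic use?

Sorted descending: 150, 150, 140, 140, 130, 110, 90, 70, 50, 40, 40, 30.
  150 → break 1 (new)  [load 150/170]
  150 → break 2 (new)  [load 150/170]
  140 → break 3 (new)  [load 140/170]
  140 → break 4 (new)  [load 140/170]
  130 → break 5 (new)  [load 130/170]
  110 → break 6 (new)  [load 110/170]
  90 → break 7 (new)  [load 90/170]
  70 → break 7  [load 160/170]
  50 → break 6  [load 160/170]
  40 → break 5  [load 170/170]
  40 → break 8 (new)  [load 40/170]
  30 → break 3  [load 170/170]
8 commercial breaks opened.

8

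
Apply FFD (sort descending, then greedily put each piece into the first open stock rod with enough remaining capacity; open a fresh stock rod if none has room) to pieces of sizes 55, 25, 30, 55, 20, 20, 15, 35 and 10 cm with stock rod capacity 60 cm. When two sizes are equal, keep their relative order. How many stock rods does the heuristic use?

Sorted descending: 55, 55, 35, 30, 25, 20, 20, 15, 10.
  55 → stock rod 1 (new)  [load 55/60]
  55 → stock rod 2 (new)  [load 55/60]
  35 → stock rod 3 (new)  [load 35/60]
  30 → stock rod 4 (new)  [load 30/60]
  25 → stock rod 3  [load 60/60]
  20 → stock rod 4  [load 50/60]
  20 → stock rod 5 (new)  [load 20/60]
  15 → stock rod 5  [load 35/60]
  10 → stock rod 4  [load 60/60]
5 stock rods opened.

5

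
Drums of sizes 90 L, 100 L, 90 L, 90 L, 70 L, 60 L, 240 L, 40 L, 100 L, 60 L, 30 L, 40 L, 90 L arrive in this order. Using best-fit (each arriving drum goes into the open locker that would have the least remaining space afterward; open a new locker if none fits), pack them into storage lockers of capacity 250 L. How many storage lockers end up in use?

5

  90 → locker 1 (new)  [load 90/250]
  100 → locker 1  [load 190/250]
  90 → locker 2 (new)  [load 90/250]
  90 → locker 2  [load 180/250]
  70 → locker 2  [load 250/250]
  60 → locker 1  [load 250/250]
  240 → locker 3 (new)  [load 240/250]
  40 → locker 4 (new)  [load 40/250]
  100 → locker 4  [load 140/250]
  60 → locker 4  [load 200/250]
  30 → locker 4  [load 230/250]
  40 → locker 5 (new)  [load 40/250]
  90 → locker 5  [load 130/250]
5 storage lockers opened.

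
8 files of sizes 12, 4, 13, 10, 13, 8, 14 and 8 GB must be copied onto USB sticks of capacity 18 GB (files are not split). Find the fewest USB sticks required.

Total = 14 + 13 + 13 + 12 + 10 + 8 + 8 + 4 = 82 GB.
Lower bound: ⌈82/18⌉ = 5 USB sticks.
A packing using 6 USB sticks:
  USB stick 1: 14 + 4 = 18
  USB stick 2: 13 = 13
  USB stick 3: 13 = 13
  USB stick 4: 12 = 12
  USB stick 5: 10 + 8 = 18
  USB stick 6: 8 = 8
No arrangement into 5 USB sticks stays within capacity, so 6 is optimal.

6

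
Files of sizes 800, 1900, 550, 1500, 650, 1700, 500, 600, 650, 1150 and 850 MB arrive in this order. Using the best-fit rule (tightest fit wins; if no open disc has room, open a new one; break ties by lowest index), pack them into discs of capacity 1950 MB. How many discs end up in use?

  800 → disc 1 (new)  [load 800/1950]
  1900 → disc 2 (new)  [load 1900/1950]
  550 → disc 1  [load 1350/1950]
  1500 → disc 3 (new)  [load 1500/1950]
  650 → disc 4 (new)  [load 650/1950]
  1700 → disc 5 (new)  [load 1700/1950]
  500 → disc 1  [load 1850/1950]
  600 → disc 4  [load 1250/1950]
  650 → disc 4  [load 1900/1950]
  1150 → disc 6 (new)  [load 1150/1950]
  850 → disc 7 (new)  [load 850/1950]
7 discs opened.

7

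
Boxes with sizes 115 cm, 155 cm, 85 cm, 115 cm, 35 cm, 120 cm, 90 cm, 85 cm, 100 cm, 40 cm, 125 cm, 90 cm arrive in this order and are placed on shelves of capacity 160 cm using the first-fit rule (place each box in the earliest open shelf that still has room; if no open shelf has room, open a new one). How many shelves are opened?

10

  115 → shelf 1 (new)  [load 115/160]
  155 → shelf 2 (new)  [load 155/160]
  85 → shelf 3 (new)  [load 85/160]
  115 → shelf 4 (new)  [load 115/160]
  35 → shelf 1  [load 150/160]
  120 → shelf 5 (new)  [load 120/160]
  90 → shelf 6 (new)  [load 90/160]
  85 → shelf 7 (new)  [load 85/160]
  100 → shelf 8 (new)  [load 100/160]
  40 → shelf 3  [load 125/160]
  125 → shelf 9 (new)  [load 125/160]
  90 → shelf 10 (new)  [load 90/160]
10 shelves opened.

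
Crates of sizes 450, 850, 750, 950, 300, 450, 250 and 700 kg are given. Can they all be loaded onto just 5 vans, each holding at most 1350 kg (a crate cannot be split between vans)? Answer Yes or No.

Yes

A valid assignment using 4 vans:
  van 1: 950 + 300 = 1250
  van 2: 850 + 450 = 1300
  van 3: 750 + 450 = 1200
  van 4: 700 + 250 = 950
That uses only 4 ≤ 5, so 5 vans are enough.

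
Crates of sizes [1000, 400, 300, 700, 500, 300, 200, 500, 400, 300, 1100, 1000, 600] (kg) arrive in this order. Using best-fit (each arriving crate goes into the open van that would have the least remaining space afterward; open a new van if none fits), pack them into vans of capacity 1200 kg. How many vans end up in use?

  1000 → van 1 (new)  [load 1000/1200]
  400 → van 2 (new)  [load 400/1200]
  300 → van 2  [load 700/1200]
  700 → van 3 (new)  [load 700/1200]
  500 → van 2  [load 1200/1200]
  300 → van 3  [load 1000/1200]
  200 → van 1  [load 1200/1200]
  500 → van 4 (new)  [load 500/1200]
  400 → van 4  [load 900/1200]
  300 → van 4  [load 1200/1200]
  1100 → van 5 (new)  [load 1100/1200]
  1000 → van 6 (new)  [load 1000/1200]
  600 → van 7 (new)  [load 600/1200]
7 vans opened.

7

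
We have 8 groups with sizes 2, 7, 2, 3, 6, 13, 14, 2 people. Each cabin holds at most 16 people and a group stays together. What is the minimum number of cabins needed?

4

Total = 14 + 13 + 7 + 6 + 3 + 2 + 2 + 2 = 49 people.
Lower bound: ⌈49/16⌉ = 4 cabins.
A packing using 4 cabins:
  cabin 1: 14 + 2 = 16
  cabin 2: 13 + 3 = 16
  cabin 3: 7 + 6 + 2 = 15
  cabin 4: 2 = 2
This matches the lower bound, so 4 is optimal.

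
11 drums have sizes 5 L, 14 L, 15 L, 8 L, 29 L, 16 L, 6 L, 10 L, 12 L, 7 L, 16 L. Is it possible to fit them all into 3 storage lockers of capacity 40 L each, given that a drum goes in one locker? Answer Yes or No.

No

Total = 138 L; ⌈138/40⌉ = 4.
At least 4 storage lockers are required, but only 3 are allowed.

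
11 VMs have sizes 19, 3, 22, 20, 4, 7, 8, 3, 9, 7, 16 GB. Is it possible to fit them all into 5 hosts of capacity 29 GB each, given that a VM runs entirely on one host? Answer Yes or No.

A valid assignment using 5 hosts:
  host 1: 22 + 7 = 29
  host 2: 20 + 9 = 29
  host 3: 19 + 8 = 27
  host 4: 16 + 7 + 4 = 27
  host 5: 3 + 3 = 6
Every load is within 29 GB, so 5 hosts suffice.

Yes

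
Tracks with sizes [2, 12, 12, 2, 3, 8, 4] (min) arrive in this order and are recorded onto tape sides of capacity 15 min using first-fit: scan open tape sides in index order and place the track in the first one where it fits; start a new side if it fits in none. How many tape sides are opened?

3

  2 → side 1 (new)  [load 2/15]
  12 → side 1  [load 14/15]
  12 → side 2 (new)  [load 12/15]
  2 → side 2  [load 14/15]
  3 → side 3 (new)  [load 3/15]
  8 → side 3  [load 11/15]
  4 → side 3  [load 15/15]
3 tape sides opened.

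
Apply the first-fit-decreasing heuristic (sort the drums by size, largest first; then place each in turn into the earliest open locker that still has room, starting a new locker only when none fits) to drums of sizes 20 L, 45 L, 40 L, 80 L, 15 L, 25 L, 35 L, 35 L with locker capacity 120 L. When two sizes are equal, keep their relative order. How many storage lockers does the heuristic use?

Sorted descending: 80, 45, 40, 35, 35, 25, 20, 15.
  80 → locker 1 (new)  [load 80/120]
  45 → locker 2 (new)  [load 45/120]
  40 → locker 1  [load 120/120]
  35 → locker 2  [load 80/120]
  35 → locker 2  [load 115/120]
  25 → locker 3 (new)  [load 25/120]
  20 → locker 3  [load 45/120]
  15 → locker 3  [load 60/120]
3 storage lockers opened.

3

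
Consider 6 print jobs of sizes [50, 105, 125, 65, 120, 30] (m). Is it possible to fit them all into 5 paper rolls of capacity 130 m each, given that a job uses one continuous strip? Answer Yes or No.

Yes

A valid assignment using 5 paper rolls:
  roll 1: 125 = 125
  roll 2: 120 = 120
  roll 3: 105 = 105
  roll 4: 65 + 50 = 115
  roll 5: 30 = 30
Every load is within 130 m, so 5 paper rolls suffice.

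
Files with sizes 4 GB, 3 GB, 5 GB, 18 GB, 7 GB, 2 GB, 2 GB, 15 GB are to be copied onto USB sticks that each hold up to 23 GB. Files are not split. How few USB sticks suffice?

Total = 18 + 15 + 7 + 5 + 4 + 3 + 2 + 2 = 56 GB.
Lower bound: ⌈56/23⌉ = 3 USB sticks.
A packing using 3 USB sticks:
  USB stick 1: 18 + 5 = 23
  USB stick 2: 15 + 7 = 22
  USB stick 3: 4 + 3 + 2 + 2 = 11
This matches the lower bound, so 3 is optimal.

3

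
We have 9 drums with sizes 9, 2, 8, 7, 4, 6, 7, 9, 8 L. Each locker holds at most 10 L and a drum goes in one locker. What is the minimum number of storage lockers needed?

7

Total = 9 + 9 + 8 + 8 + 7 + 7 + 6 + 4 + 2 = 60 L.
Lower bound: ⌈60/10⌉ = 6 storage lockers.
Also, 7 drums each exceed 5 L, and no two of those can share a locker, so at least 7 storage lockers are needed.
A packing using 7 storage lockers:
  locker 1: 9 = 9
  locker 2: 9 = 9
  locker 3: 8 + 2 = 10
  locker 4: 8 = 8
  locker 5: 7 = 7
  locker 6: 7 = 7
  locker 7: 6 + 4 = 10
This matches the lower bound, so 7 is optimal.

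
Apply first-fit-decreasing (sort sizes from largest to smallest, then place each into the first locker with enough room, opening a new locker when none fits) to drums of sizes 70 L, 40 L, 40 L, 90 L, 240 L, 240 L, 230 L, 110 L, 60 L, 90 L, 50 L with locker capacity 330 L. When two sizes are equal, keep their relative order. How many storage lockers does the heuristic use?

Sorted descending: 240, 240, 230, 110, 90, 90, 70, 60, 50, 40, 40.
  240 → locker 1 (new)  [load 240/330]
  240 → locker 2 (new)  [load 240/330]
  230 → locker 3 (new)  [load 230/330]
  110 → locker 4 (new)  [load 110/330]
  90 → locker 1  [load 330/330]
  90 → locker 2  [load 330/330]
  70 → locker 3  [load 300/330]
  60 → locker 4  [load 170/330]
  50 → locker 4  [load 220/330]
  40 → locker 4  [load 260/330]
  40 → locker 4  [load 300/330]
4 storage lockers opened.

4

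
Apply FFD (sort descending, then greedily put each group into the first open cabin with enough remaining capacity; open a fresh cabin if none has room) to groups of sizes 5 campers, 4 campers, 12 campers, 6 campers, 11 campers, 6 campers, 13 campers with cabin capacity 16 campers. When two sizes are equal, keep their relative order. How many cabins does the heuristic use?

Sorted descending: 13, 12, 11, 6, 6, 5, 4.
  13 → cabin 1 (new)  [load 13/16]
  12 → cabin 2 (new)  [load 12/16]
  11 → cabin 3 (new)  [load 11/16]
  6 → cabin 4 (new)  [load 6/16]
  6 → cabin 4  [load 12/16]
  5 → cabin 3  [load 16/16]
  4 → cabin 2  [load 16/16]
4 cabins opened.

4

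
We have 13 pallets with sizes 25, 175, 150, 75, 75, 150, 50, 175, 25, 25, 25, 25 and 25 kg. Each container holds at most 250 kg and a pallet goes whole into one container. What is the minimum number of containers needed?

4

Total = 175 + 175 + 150 + 150 + 75 + 75 + 50 + 25 + 25 + 25 + 25 + 25 + 25 = 1000 kg.
Lower bound: ⌈1000/250⌉ = 4 containers.
A packing using 4 containers:
  container 1: 175 + 75 = 250
  container 2: 175 + 75 = 250
  container 3: 150 + 50 + 25 + 25 = 250
  container 4: 150 + 25 + 25 + 25 + 25 = 250
This matches the lower bound, so 4 is optimal.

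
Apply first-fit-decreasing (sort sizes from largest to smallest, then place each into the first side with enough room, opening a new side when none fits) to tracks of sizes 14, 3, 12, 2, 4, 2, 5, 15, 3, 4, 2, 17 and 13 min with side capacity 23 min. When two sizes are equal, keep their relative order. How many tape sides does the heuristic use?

5

Sorted descending: 17, 15, 14, 13, 12, 5, 4, 4, 3, 3, 2, 2, 2.
  17 → side 1 (new)  [load 17/23]
  15 → side 2 (new)  [load 15/23]
  14 → side 3 (new)  [load 14/23]
  13 → side 4 (new)  [load 13/23]
  12 → side 5 (new)  [load 12/23]
  5 → side 1  [load 22/23]
  4 → side 2  [load 19/23]
  4 → side 2  [load 23/23]
  3 → side 3  [load 17/23]
  3 → side 3  [load 20/23]
  2 → side 3  [load 22/23]
  2 → side 4  [load 15/23]
  2 → side 4  [load 17/23]
5 tape sides opened.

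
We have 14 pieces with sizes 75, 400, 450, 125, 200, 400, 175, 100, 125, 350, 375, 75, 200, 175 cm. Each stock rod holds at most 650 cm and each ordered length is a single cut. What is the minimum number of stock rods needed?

5

Total = 450 + 400 + 400 + 375 + 350 + 200 + 200 + 175 + 175 + 125 + 125 + 100 + 75 + 75 = 3225 cm.
Lower bound: ⌈3225/650⌉ = 5 stock rods.
A packing using 5 stock rods:
  stock rod 1: 450 + 200 = 650
  stock rod 2: 400 + 175 + 75 = 650
  stock rod 3: 400 + 125 + 125 = 650
  stock rod 4: 375 + 200 + 75 = 650
  stock rod 5: 350 + 175 + 100 = 625
This matches the lower bound, so 5 is optimal.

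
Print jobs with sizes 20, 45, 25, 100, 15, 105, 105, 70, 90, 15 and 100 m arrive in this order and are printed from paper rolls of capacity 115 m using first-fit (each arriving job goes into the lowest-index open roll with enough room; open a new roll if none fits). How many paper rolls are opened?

7

  20 → roll 1 (new)  [load 20/115]
  45 → roll 1  [load 65/115]
  25 → roll 1  [load 90/115]
  100 → roll 2 (new)  [load 100/115]
  15 → roll 1  [load 105/115]
  105 → roll 3 (new)  [load 105/115]
  105 → roll 4 (new)  [load 105/115]
  70 → roll 5 (new)  [load 70/115]
  90 → roll 6 (new)  [load 90/115]
  15 → roll 2  [load 115/115]
  100 → roll 7 (new)  [load 100/115]
7 paper rolls opened.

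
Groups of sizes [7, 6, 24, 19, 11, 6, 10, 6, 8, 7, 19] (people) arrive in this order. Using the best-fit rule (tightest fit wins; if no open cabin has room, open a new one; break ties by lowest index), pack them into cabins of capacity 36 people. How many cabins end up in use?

4

  7 → cabin 1 (new)  [load 7/36]
  6 → cabin 1  [load 13/36]
  24 → cabin 2 (new)  [load 24/36]
  19 → cabin 1  [load 32/36]
  11 → cabin 2  [load 35/36]
  6 → cabin 3 (new)  [load 6/36]
  10 → cabin 3  [load 16/36]
  6 → cabin 3  [load 22/36]
  8 → cabin 3  [load 30/36]
  7 → cabin 4 (new)  [load 7/36]
  19 → cabin 4  [load 26/36]
4 cabins opened.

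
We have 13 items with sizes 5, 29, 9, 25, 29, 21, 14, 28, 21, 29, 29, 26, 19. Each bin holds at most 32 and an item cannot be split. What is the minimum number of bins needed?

11

Total = 29 + 29 + 29 + 29 + 28 + 26 + 25 + 21 + 21 + 19 + 14 + 9 + 5 = 284.
Lower bound: ⌈284/32⌉ = 9 bins.
Also, 10 items each exceed 16, and no two of those can share a bin, so at least 10 bins are needed.
A packing using 11 bins:
  bin 1: 29 = 29
  bin 2: 29 = 29
  bin 3: 29 = 29
  bin 4: 29 = 29
  bin 5: 28 = 28
  bin 6: 26 + 5 = 31
  bin 7: 25 = 25
  bin 8: 21 + 9 = 30
  bin 9: 21 = 21
  bin 10: 19 = 19
  bin 11: 14 = 14
No arrangement into 10 bins stays within capacity, so 11 is optimal.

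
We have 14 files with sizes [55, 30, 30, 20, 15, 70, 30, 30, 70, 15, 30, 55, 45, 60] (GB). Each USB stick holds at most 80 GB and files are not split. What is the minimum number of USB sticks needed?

Total = 70 + 70 + 60 + 55 + 55 + 45 + 30 + 30 + 30 + 30 + 30 + 20 + 15 + 15 = 555 GB.
Lower bound: ⌈555/80⌉ = 7 USB sticks.
A packing using 8 USB sticks:
  USB stick 1: 70 = 70
  USB stick 2: 70 = 70
  USB stick 3: 60 + 20 = 80
  USB stick 4: 55 + 15 = 70
  USB stick 5: 55 + 15 = 70
  USB stick 6: 45 + 30 = 75
  USB stick 7: 30 + 30 = 60
  USB stick 8: 30 + 30 = 60
No arrangement into 7 USB sticks stays within capacity, so 8 is optimal.

8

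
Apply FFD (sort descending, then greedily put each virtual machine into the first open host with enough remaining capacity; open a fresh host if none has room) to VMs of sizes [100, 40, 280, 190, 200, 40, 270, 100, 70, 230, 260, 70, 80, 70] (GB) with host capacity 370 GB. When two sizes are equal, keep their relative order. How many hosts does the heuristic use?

6

Sorted descending: 280, 270, 260, 230, 200, 190, 100, 100, 80, 70, 70, 70, 40, 40.
  280 → host 1 (new)  [load 280/370]
  270 → host 2 (new)  [load 270/370]
  260 → host 3 (new)  [load 260/370]
  230 → host 4 (new)  [load 230/370]
  200 → host 5 (new)  [load 200/370]
  190 → host 6 (new)  [load 190/370]
  100 → host 2  [load 370/370]
  100 → host 3  [load 360/370]
  80 → host 1  [load 360/370]
  70 → host 4  [load 300/370]
  70 → host 4  [load 370/370]
  70 → host 5  [load 270/370]
  40 → host 5  [load 310/370]
  40 → host 5  [load 350/370]
6 hosts opened.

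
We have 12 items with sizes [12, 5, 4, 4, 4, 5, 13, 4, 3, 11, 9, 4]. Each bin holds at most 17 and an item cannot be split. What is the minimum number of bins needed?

Total = 13 + 12 + 11 + 9 + 5 + 5 + 4 + 4 + 4 + 4 + 4 + 3 = 78.
Lower bound: ⌈78/17⌉ = 5 bins.
A packing using 5 bins:
  bin 1: 13 + 4 = 17
  bin 2: 12 + 5 = 17
  bin 3: 11 + 5 = 16
  bin 4: 9 + 4 + 4 = 17
  bin 5: 4 + 4 + 3 = 11
This matches the lower bound, so 5 is optimal.

5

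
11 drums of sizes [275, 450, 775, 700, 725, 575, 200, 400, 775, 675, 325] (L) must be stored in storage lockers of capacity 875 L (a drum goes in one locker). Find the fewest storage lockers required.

Total = 775 + 775 + 725 + 700 + 675 + 575 + 450 + 400 + 325 + 275 + 200 = 5875 L.
Lower bound: ⌈5875/875⌉ = 7 storage lockers.
A packing using 8 storage lockers:
  locker 1: 775 = 775
  locker 2: 775 = 775
  locker 3: 725 = 725
  locker 4: 700 = 700
  locker 5: 675 + 200 = 875
  locker 6: 575 + 275 = 850
  locker 7: 450 + 400 = 850
  locker 8: 325 = 325
No arrangement into 7 storage lockers stays within capacity, so 8 is optimal.

8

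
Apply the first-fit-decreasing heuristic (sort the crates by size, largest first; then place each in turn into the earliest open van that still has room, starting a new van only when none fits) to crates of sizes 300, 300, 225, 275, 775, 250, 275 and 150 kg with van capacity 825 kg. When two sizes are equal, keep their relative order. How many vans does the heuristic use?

4

Sorted descending: 775, 300, 300, 275, 275, 250, 225, 150.
  775 → van 1 (new)  [load 775/825]
  300 → van 2 (new)  [load 300/825]
  300 → van 2  [load 600/825]
  275 → van 3 (new)  [load 275/825]
  275 → van 3  [load 550/825]
  250 → van 3  [load 800/825]
  225 → van 2  [load 825/825]
  150 → van 4 (new)  [load 150/825]
4 vans opened.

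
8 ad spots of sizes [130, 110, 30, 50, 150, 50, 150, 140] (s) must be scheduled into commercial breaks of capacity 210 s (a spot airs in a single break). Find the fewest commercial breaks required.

5

Total = 150 + 150 + 140 + 130 + 110 + 50 + 50 + 30 = 810 s.
Lower bound: ⌈810/210⌉ = 4 commercial breaks.
Also, 5 ad spots each exceed 105 s, and no two of those can share a break, so at least 5 commercial breaks are needed.
A packing using 5 commercial breaks:
  break 1: 150 + 50 = 200
  break 2: 150 + 50 = 200
  break 3: 140 + 30 = 170
  break 4: 130 = 130
  break 5: 110 = 110
This matches the lower bound, so 5 is optimal.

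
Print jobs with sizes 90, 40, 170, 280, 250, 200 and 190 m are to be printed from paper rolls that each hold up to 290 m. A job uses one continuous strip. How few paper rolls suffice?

Total = 280 + 250 + 200 + 190 + 170 + 90 + 40 = 1220 m.
Lower bound: ⌈1220/290⌉ = 5 paper rolls.
A packing using 5 paper rolls:
  roll 1: 280 = 280
  roll 2: 250 + 40 = 290
  roll 3: 200 + 90 = 290
  roll 4: 190 = 190
  roll 5: 170 = 170
This matches the lower bound, so 5 is optimal.

5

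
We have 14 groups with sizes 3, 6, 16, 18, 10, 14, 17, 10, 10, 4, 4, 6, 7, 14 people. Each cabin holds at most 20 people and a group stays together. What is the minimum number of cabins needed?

8

Total = 18 + 17 + 16 + 14 + 14 + 10 + 10 + 10 + 7 + 6 + 6 + 4 + 4 + 3 = 139 people.
Lower bound: ⌈139/20⌉ = 7 cabins.
A packing using 8 cabins:
  cabin 1: 18 = 18
  cabin 2: 17 + 3 = 20
  cabin 3: 16 + 4 = 20
  cabin 4: 14 + 6 = 20
  cabin 5: 14 + 6 = 20
  cabin 6: 10 + 10 = 20
  cabin 7: 10 + 7 = 17
  cabin 8: 4 = 4
No arrangement into 7 cabins stays within capacity, so 8 is optimal.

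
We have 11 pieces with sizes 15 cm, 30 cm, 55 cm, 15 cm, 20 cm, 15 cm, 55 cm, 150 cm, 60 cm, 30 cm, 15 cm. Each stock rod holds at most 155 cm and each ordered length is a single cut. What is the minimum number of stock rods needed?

3

Total = 150 + 60 + 55 + 55 + 30 + 30 + 20 + 15 + 15 + 15 + 15 = 460 cm.
Lower bound: ⌈460/155⌉ = 3 stock rods.
A packing using 3 stock rods:
  stock rod 1: 150 = 150
  stock rod 2: 60 + 30 + 30 + 20 + 15 = 155
  stock rod 3: 55 + 55 + 15 + 15 + 15 = 155
This matches the lower bound, so 3 is optimal.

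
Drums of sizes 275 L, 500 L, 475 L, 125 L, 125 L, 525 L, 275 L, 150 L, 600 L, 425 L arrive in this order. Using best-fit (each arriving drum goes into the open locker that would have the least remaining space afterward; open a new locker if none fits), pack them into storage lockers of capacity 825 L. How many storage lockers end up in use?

5

  275 → locker 1 (new)  [load 275/825]
  500 → locker 1  [load 775/825]
  475 → locker 2 (new)  [load 475/825]
  125 → locker 2  [load 600/825]
  125 → locker 2  [load 725/825]
  525 → locker 3 (new)  [load 525/825]
  275 → locker 3  [load 800/825]
  150 → locker 4 (new)  [load 150/825]
  600 → locker 4  [load 750/825]
  425 → locker 5 (new)  [load 425/825]
5 storage lockers opened.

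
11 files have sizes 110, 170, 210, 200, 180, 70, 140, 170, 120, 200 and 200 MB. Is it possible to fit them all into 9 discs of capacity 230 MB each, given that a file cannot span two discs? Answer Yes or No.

Yes

A valid assignment using 9 discs:
  disc 1: 210 = 210
  disc 2: 200 = 200
  disc 3: 200 = 200
  disc 4: 200 = 200
  disc 5: 180 = 180
  disc 6: 170 = 170
  disc 7: 170 = 170
  disc 8: 140 + 70 = 210
  disc 9: 120 + 110 = 230
Every load is within 230 MB, so 9 discs suffice.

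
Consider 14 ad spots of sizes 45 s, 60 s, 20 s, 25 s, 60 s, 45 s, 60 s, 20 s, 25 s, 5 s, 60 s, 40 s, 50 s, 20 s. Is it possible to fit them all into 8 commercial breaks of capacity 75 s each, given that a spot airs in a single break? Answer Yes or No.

Total = 535 s; ⌈535/75⌉ = 8.
The bound of 8 does not rule out 8, but exhaustive search shows no assignment into 8 commercial breaks of capacity 75 s exists — the minimum is 9.

No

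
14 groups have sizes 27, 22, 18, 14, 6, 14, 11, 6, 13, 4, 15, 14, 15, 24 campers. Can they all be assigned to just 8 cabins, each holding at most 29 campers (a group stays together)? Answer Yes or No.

Yes

A valid assignment using 8 cabins:
  cabin 1: 27 = 27
  cabin 2: 24 + 4 = 28
  cabin 3: 22 + 6 = 28
  cabin 4: 18 + 11 = 29
  cabin 5: 15 + 14 = 29
  cabin 6: 15 + 14 = 29
  cabin 7: 14 + 13 = 27
  cabin 8: 6 = 6
Every load is within 29 campers, so 8 cabins suffice.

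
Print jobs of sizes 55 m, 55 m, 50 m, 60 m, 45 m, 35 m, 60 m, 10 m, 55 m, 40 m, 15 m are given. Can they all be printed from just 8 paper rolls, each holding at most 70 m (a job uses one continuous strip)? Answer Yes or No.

Total = 480 m; ⌈480/70⌉ = 7.
8 print jobs each exceed half the capacity and cannot share a roll, forcing at least 8 paper rolls.
The bound of 8 does not rule out 8, but exhaustive search shows no assignment into 8 paper rolls of capacity 70 m exists — the minimum is 9.

No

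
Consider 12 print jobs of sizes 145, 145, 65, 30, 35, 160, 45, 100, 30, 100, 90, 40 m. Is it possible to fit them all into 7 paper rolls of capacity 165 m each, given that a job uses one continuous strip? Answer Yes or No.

A valid assignment using 7 paper rolls:
  roll 1: 160 = 160
  roll 2: 145 = 145
  roll 3: 145 = 145
  roll 4: 100 + 65 = 165
  roll 5: 100 + 45 = 145
  roll 6: 90 + 40 + 35 = 165
  roll 7: 30 + 30 = 60
Every load is within 165 m, so 7 paper rolls suffice.

Yes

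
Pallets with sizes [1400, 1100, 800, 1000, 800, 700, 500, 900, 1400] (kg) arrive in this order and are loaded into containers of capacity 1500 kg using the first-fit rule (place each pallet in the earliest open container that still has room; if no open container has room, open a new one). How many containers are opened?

7

  1400 → container 1 (new)  [load 1400/1500]
  1100 → container 2 (new)  [load 1100/1500]
  800 → container 3 (new)  [load 800/1500]
  1000 → container 4 (new)  [load 1000/1500]
  800 → container 5 (new)  [load 800/1500]
  700 → container 3  [load 1500/1500]
  500 → container 4  [load 1500/1500]
  900 → container 6 (new)  [load 900/1500]
  1400 → container 7 (new)  [load 1400/1500]
7 containers opened.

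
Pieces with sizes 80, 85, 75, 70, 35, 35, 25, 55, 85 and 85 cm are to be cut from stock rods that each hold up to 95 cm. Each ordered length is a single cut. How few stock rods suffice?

8

Total = 85 + 85 + 85 + 80 + 75 + 70 + 55 + 35 + 35 + 25 = 630 cm.
Lower bound: ⌈630/95⌉ = 7 stock rods.
A packing using 8 stock rods:
  stock rod 1: 85 = 85
  stock rod 2: 85 = 85
  stock rod 3: 85 = 85
  stock rod 4: 80 = 80
  stock rod 5: 75 = 75
  stock rod 6: 70 + 25 = 95
  stock rod 7: 55 + 35 = 90
  stock rod 8: 35 = 35
No arrangement into 7 stock rods stays within capacity, so 8 is optimal.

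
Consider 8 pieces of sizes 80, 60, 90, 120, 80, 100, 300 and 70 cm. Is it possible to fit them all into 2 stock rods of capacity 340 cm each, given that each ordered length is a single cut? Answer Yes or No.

Total = 900 cm; ⌈900/340⌉ = 3.
At least 3 stock rods are required, but only 2 are allowed.

No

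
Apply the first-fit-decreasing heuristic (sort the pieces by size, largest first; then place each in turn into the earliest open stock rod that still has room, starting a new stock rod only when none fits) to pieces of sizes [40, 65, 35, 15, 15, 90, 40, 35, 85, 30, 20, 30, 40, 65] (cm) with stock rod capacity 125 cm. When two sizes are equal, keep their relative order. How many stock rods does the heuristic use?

5

Sorted descending: 90, 85, 65, 65, 40, 40, 40, 35, 35, 30, 30, 20, 15, 15.
  90 → stock rod 1 (new)  [load 90/125]
  85 → stock rod 2 (new)  [load 85/125]
  65 → stock rod 3 (new)  [load 65/125]
  65 → stock rod 4 (new)  [load 65/125]
  40 → stock rod 2  [load 125/125]
  40 → stock rod 3  [load 105/125]
  40 → stock rod 4  [load 105/125]
  35 → stock rod 1  [load 125/125]
  35 → stock rod 5 (new)  [load 35/125]
  30 → stock rod 5  [load 65/125]
  30 → stock rod 5  [load 95/125]
  20 → stock rod 3  [load 125/125]
  15 → stock rod 4  [load 120/125]
  15 → stock rod 5  [load 110/125]
5 stock rods opened.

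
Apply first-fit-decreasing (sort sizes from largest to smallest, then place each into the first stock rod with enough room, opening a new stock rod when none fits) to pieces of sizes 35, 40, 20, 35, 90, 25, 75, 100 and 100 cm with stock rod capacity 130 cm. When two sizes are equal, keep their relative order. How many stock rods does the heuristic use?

5

Sorted descending: 100, 100, 90, 75, 40, 35, 35, 25, 20.
  100 → stock rod 1 (new)  [load 100/130]
  100 → stock rod 2 (new)  [load 100/130]
  90 → stock rod 3 (new)  [load 90/130]
  75 → stock rod 4 (new)  [load 75/130]
  40 → stock rod 3  [load 130/130]
  35 → stock rod 4  [load 110/130]
  35 → stock rod 5 (new)  [load 35/130]
  25 → stock rod 1  [load 125/130]
  20 → stock rod 2  [load 120/130]
5 stock rods opened.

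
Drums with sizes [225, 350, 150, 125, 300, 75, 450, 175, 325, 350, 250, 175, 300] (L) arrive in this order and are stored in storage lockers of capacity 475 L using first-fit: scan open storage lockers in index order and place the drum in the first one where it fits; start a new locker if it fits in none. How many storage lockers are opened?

8

  225 → locker 1 (new)  [load 225/475]
  350 → locker 2 (new)  [load 350/475]
  150 → locker 1  [load 375/475]
  125 → locker 2  [load 475/475]
  300 → locker 3 (new)  [load 300/475]
  75 → locker 1  [load 450/475]
  450 → locker 4 (new)  [load 450/475]
  175 → locker 3  [load 475/475]
  325 → locker 5 (new)  [load 325/475]
  350 → locker 6 (new)  [load 350/475]
  250 → locker 7 (new)  [load 250/475]
  175 → locker 7  [load 425/475]
  300 → locker 8 (new)  [load 300/475]
8 storage lockers opened.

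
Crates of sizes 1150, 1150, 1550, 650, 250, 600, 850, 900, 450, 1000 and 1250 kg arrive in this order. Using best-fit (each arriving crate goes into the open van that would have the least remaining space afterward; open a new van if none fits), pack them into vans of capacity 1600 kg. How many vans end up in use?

8

  1150 → van 1 (new)  [load 1150/1600]
  1150 → van 2 (new)  [load 1150/1600]
  1550 → van 3 (new)  [load 1550/1600]
  650 → van 4 (new)  [load 650/1600]
  250 → van 1  [load 1400/1600]
  600 → van 4  [load 1250/1600]
  850 → van 5 (new)  [load 850/1600]
  900 → van 6 (new)  [load 900/1600]
  450 → van 2  [load 1600/1600]
  1000 → van 7 (new)  [load 1000/1600]
  1250 → van 8 (new)  [load 1250/1600]
8 vans opened.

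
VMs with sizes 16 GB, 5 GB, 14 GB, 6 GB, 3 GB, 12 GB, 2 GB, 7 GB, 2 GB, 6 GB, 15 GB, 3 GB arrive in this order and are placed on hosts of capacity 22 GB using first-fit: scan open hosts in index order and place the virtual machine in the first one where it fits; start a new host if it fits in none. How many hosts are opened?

  16 → host 1 (new)  [load 16/22]
  5 → host 1  [load 21/22]
  14 → host 2 (new)  [load 14/22]
  6 → host 2  [load 20/22]
  3 → host 3 (new)  [load 3/22]
  12 → host 3  [load 15/22]
  2 → host 2  [load 22/22]
  7 → host 3  [load 22/22]
  2 → host 4 (new)  [load 2/22]
  6 → host 4  [load 8/22]
  15 → host 5 (new)  [load 15/22]
  3 → host 4  [load 11/22]
5 hosts opened.

5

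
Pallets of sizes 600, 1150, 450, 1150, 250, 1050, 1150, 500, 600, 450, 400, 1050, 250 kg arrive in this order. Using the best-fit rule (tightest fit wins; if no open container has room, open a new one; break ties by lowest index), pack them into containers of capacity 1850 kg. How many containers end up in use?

6

  600 → container 1 (new)  [load 600/1850]
  1150 → container 1  [load 1750/1850]
  450 → container 2 (new)  [load 450/1850]
  1150 → container 2  [load 1600/1850]
  250 → container 2  [load 1850/1850]
  1050 → container 3 (new)  [load 1050/1850]
  1150 → container 4 (new)  [load 1150/1850]
  500 → container 4  [load 1650/1850]
  600 → container 3  [load 1650/1850]
  450 → container 5 (new)  [load 450/1850]
  400 → container 5  [load 850/1850]
  1050 → container 6 (new)  [load 1050/1850]
  250 → container 6  [load 1300/1850]
6 containers opened.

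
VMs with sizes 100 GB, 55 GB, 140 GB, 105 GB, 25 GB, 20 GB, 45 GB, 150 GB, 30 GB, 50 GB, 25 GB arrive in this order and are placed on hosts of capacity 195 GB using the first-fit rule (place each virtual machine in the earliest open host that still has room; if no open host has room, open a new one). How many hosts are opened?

5

  100 → host 1 (new)  [load 100/195]
  55 → host 1  [load 155/195]
  140 → host 2 (new)  [load 140/195]
  105 → host 3 (new)  [load 105/195]
  25 → host 1  [load 180/195]
  20 → host 2  [load 160/195]
  45 → host 3  [load 150/195]
  150 → host 4 (new)  [load 150/195]
  30 → host 2  [load 190/195]
  50 → host 5 (new)  [load 50/195]
  25 → host 3  [load 175/195]
5 hosts opened.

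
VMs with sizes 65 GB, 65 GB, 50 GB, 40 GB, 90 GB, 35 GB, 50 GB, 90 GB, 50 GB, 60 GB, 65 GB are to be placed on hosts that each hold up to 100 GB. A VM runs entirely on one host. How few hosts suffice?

Total = 90 + 90 + 65 + 65 + 65 + 60 + 50 + 50 + 50 + 40 + 35 = 660 GB.
Lower bound: ⌈660/100⌉ = 7 hosts.
A packing using 8 hosts:
  host 1: 90 = 90
  host 2: 90 = 90
  host 3: 65 + 35 = 100
  host 4: 65 = 65
  host 5: 65 = 65
  host 6: 60 + 40 = 100
  host 7: 50 + 50 = 100
  host 8: 50 = 50
No arrangement into 7 hosts stays within capacity, so 8 is optimal.

8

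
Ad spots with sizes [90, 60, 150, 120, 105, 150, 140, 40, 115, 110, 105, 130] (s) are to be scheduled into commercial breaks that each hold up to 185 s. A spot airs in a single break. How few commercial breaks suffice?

Total = 150 + 150 + 140 + 130 + 120 + 115 + 110 + 105 + 105 + 90 + 60 + 40 = 1315 s.
Lower bound: ⌈1315/185⌉ = 8 commercial breaks.
Also, 9 ad spots each exceed 185/2 s, and no two of those can share a break, so at least 9 commercial breaks are needed.
A packing using 10 commercial breaks:
  break 1: 150 = 150
  break 2: 150 = 150
  break 3: 140 + 40 = 180
  break 4: 130 = 130
  break 5: 120 + 60 = 180
  break 6: 115 = 115
  break 7: 110 = 110
  break 8: 105 = 105
  break 9: 105 = 105
  break 10: 90 = 90
No arrangement into 9 commercial breaks stays within capacity, so 10 is optimal.

10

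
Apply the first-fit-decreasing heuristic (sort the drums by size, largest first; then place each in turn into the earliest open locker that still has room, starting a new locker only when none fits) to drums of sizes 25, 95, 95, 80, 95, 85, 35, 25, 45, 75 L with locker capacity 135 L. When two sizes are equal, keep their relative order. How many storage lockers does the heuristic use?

6

Sorted descending: 95, 95, 95, 85, 80, 75, 45, 35, 25, 25.
  95 → locker 1 (new)  [load 95/135]
  95 → locker 2 (new)  [load 95/135]
  95 → locker 3 (new)  [load 95/135]
  85 → locker 4 (new)  [load 85/135]
  80 → locker 5 (new)  [load 80/135]
  75 → locker 6 (new)  [load 75/135]
  45 → locker 4  [load 130/135]
  35 → locker 1  [load 130/135]
  25 → locker 2  [load 120/135]
  25 → locker 3  [load 120/135]
6 storage lockers opened.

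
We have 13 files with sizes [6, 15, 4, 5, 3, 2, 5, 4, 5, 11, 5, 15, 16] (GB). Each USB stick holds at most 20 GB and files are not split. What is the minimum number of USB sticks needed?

5

Total = 16 + 15 + 15 + 11 + 6 + 5 + 5 + 5 + 5 + 4 + 4 + 3 + 2 = 96 GB.
Lower bound: ⌈96/20⌉ = 5 USB sticks.
A packing using 5 USB sticks:
  USB stick 1: 16 + 4 = 20
  USB stick 2: 15 + 5 = 20
  USB stick 3: 15 + 5 = 20
  USB stick 4: 11 + 6 + 3 = 20
  USB stick 5: 5 + 5 + 4 + 2 = 16
This matches the lower bound, so 5 is optimal.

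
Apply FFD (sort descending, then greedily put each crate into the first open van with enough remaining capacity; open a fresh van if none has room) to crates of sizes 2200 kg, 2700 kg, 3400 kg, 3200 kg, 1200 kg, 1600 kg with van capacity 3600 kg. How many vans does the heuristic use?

5

Sorted descending: 3400, 3200, 2700, 2200, 1600, 1200.
  3400 → van 1 (new)  [load 3400/3600]
  3200 → van 2 (new)  [load 3200/3600]
  2700 → van 3 (new)  [load 2700/3600]
  2200 → van 4 (new)  [load 2200/3600]
  1600 → van 5 (new)  [load 1600/3600]
  1200 → van 4  [load 3400/3600]
5 vans opened.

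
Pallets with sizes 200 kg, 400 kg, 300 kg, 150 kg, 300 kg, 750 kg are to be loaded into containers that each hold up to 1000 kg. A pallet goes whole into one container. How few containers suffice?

3

Total = 750 + 400 + 300 + 300 + 200 + 150 = 2100 kg.
Lower bound: ⌈2100/1000⌉ = 3 containers.
A packing using 3 containers:
  container 1: 750 + 200 = 950
  container 2: 400 + 300 + 300 = 1000
  container 3: 150 = 150
This matches the lower bound, so 3 is optimal.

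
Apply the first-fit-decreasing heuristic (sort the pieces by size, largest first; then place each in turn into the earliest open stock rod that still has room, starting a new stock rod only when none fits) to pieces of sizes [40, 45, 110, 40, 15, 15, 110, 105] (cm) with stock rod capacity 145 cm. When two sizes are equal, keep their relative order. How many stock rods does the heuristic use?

Sorted descending: 110, 110, 105, 45, 40, 40, 15, 15.
  110 → stock rod 1 (new)  [load 110/145]
  110 → stock rod 2 (new)  [load 110/145]
  105 → stock rod 3 (new)  [load 105/145]
  45 → stock rod 4 (new)  [load 45/145]
  40 → stock rod 3  [load 145/145]
  40 → stock rod 4  [load 85/145]
  15 → stock rod 1  [load 125/145]
  15 → stock rod 1  [load 140/145]
4 stock rods opened.

4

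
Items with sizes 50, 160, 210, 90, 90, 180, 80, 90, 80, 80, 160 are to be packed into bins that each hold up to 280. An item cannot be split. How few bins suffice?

5

Total = 210 + 180 + 160 + 160 + 90 + 90 + 90 + 80 + 80 + 80 + 50 = 1270.
Lower bound: ⌈1270/280⌉ = 5 bins.
A packing using 5 bins:
  bin 1: 210 + 50 = 260
  bin 2: 180 + 90 = 270
  bin 3: 160 + 90 = 250
  bin 4: 160 + 90 = 250
  bin 5: 80 + 80 + 80 = 240
This matches the lower bound, so 5 is optimal.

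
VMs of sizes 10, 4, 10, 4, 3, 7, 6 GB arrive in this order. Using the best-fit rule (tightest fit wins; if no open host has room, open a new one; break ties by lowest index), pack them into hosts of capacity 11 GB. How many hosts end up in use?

  10 → host 1 (new)  [load 10/11]
  4 → host 2 (new)  [load 4/11]
  10 → host 3 (new)  [load 10/11]
  4 → host 2  [load 8/11]
  3 → host 2  [load 11/11]
  7 → host 4 (new)  [load 7/11]
  6 → host 5 (new)  [load 6/11]
5 hosts opened.

5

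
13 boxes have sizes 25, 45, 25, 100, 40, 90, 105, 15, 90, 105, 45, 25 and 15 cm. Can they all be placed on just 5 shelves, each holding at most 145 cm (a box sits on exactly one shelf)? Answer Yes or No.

No

Total = 725 cm; ⌈725/145⌉ = 5.
The bound of 5 does not rule out 5, but exhaustive search shows no assignment into 5 shelves of capacity 145 cm exists — the minimum is 6.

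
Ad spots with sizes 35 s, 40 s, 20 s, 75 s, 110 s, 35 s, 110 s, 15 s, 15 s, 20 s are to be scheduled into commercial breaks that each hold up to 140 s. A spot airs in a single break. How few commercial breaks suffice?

4

Total = 110 + 110 + 75 + 40 + 35 + 35 + 20 + 20 + 15 + 15 = 475 s.
Lower bound: ⌈475/140⌉ = 4 commercial breaks.
A packing using 4 commercial breaks:
  break 1: 110 + 20 = 130
  break 2: 110 + 20 = 130
  break 3: 75 + 40 + 15 = 130
  break 4: 35 + 35 + 15 = 85
This matches the lower bound, so 4 is optimal.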